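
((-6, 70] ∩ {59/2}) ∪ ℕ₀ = ℕ₀ ∪ {59/2}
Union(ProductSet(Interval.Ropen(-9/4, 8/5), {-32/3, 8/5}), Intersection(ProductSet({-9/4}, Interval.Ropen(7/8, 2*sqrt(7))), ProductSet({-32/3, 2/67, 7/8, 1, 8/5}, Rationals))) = ProductSet(Interval.Ropen(-9/4, 8/5), {-32/3, 8/5})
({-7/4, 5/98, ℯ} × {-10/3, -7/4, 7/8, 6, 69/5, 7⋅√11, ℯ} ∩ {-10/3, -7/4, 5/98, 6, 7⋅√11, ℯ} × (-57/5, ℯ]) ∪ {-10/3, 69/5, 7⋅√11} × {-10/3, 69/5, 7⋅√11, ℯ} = ({-7/4, 5/98, ℯ} × {-10/3, -7/4, 7/8, ℯ}) ∪ ({-10/3, 69/5, 7⋅√11} × {-10/3, 69/5, 7⋅√11, ℯ})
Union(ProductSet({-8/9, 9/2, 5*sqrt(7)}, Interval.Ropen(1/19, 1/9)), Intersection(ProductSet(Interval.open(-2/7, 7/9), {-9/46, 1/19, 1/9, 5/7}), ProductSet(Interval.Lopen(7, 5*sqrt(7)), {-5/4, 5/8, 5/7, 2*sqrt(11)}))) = ProductSet({-8/9, 9/2, 5*sqrt(7)}, Interval.Ropen(1/19, 1/9))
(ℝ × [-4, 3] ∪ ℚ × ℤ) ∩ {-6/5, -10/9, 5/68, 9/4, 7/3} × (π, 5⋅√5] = {-6/5, -10/9, 5/68, 9/4, 7/3} × {4, 5, …, 11}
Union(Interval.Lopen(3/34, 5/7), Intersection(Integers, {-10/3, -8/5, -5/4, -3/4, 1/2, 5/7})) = Interval.Lopen(3/34, 5/7)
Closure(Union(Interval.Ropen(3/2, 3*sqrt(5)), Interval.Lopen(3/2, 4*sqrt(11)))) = Interval(3/2, 4*sqrt(11))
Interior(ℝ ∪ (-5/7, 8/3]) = (-∞, ∞)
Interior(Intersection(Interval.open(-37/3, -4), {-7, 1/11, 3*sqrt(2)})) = EmptySet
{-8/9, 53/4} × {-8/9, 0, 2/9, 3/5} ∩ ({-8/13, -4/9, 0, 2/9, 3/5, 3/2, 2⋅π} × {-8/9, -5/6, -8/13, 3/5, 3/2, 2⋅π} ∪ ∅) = ∅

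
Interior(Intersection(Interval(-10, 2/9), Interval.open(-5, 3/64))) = Interval.open(-5, 3/64)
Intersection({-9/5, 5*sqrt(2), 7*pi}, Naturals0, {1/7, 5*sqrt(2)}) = EmptySet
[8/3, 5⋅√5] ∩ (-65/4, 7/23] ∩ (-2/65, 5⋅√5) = ∅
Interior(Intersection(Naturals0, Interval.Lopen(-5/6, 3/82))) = EmptySet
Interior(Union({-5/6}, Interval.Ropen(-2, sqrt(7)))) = Interval.open(-2, sqrt(7))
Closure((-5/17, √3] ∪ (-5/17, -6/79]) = [-5/17, √3]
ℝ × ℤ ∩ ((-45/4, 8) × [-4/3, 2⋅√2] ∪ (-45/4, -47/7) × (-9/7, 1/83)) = (-45/4, 8) × {-1, 0, 1, 2}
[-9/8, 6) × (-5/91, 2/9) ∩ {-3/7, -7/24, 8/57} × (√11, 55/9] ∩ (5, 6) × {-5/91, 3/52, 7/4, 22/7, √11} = ∅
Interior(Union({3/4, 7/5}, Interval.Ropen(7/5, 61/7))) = Interval.open(7/5, 61/7)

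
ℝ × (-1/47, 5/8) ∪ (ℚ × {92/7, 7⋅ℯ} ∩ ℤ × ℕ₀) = ℝ × (-1/47, 5/8)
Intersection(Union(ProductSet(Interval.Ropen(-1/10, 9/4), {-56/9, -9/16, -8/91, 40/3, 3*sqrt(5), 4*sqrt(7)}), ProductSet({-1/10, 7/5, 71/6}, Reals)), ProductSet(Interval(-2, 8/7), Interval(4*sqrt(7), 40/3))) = Union(ProductSet({-1/10}, Interval(4*sqrt(7), 40/3)), ProductSet(Interval(-1/10, 8/7), {40/3, 4*sqrt(7)}))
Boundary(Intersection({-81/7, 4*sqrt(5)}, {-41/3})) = EmptySet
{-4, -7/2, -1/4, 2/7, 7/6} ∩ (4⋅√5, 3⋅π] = ∅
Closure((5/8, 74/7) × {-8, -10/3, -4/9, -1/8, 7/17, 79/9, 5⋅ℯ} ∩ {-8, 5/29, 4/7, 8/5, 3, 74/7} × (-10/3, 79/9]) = {8/5, 3} × {-4/9, -1/8, 7/17, 79/9}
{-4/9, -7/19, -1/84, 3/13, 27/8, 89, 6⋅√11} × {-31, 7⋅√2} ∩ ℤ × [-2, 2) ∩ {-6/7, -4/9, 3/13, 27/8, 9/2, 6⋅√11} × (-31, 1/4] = ∅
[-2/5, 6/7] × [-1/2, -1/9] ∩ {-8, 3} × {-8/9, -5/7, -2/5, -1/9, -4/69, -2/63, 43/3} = ∅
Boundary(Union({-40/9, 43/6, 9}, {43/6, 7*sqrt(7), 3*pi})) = {-40/9, 43/6, 9, 7*sqrt(7), 3*pi}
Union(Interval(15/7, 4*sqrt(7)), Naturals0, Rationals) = Union(Interval(15/7, 4*sqrt(7)), Rationals)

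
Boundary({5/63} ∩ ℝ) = {5/63}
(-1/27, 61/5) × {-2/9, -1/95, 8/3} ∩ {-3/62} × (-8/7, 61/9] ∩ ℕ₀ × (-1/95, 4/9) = ∅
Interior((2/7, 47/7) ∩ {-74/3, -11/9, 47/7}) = ∅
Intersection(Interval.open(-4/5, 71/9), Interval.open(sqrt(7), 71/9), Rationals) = Intersection(Interval.open(sqrt(7), 71/9), Rationals)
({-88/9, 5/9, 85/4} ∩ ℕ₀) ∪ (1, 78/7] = (1, 78/7]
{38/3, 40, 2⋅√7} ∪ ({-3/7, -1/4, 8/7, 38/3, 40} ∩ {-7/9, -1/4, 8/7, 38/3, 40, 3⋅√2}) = {-1/4, 8/7, 38/3, 40, 2⋅√7}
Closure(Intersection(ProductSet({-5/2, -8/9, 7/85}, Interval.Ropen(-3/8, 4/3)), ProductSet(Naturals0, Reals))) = EmptySet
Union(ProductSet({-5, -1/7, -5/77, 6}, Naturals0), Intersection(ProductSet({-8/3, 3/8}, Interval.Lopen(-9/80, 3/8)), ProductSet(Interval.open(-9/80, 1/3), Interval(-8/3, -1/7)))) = ProductSet({-5, -1/7, -5/77, 6}, Naturals0)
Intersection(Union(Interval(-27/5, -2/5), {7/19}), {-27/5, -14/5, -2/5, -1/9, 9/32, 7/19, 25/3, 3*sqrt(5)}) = {-27/5, -14/5, -2/5, 7/19}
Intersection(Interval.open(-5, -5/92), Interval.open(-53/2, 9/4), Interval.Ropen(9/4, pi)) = EmptySet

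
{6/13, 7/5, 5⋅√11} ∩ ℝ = {6/13, 7/5, 5⋅√11}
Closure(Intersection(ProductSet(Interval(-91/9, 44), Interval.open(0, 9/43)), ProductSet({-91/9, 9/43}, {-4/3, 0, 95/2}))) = EmptySet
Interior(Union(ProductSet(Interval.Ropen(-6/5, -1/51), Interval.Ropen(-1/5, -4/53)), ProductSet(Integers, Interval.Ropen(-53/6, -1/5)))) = ProductSet(Union(Complement(Interval.open(-6/5, -1/51), Integers), Interval.open(-6/5, -1/51)), Interval.open(-1/5, -4/53))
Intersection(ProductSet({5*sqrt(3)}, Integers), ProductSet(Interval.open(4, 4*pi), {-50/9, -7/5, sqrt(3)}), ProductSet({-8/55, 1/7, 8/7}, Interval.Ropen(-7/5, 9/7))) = EmptySet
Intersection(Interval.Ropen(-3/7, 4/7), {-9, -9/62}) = {-9/62}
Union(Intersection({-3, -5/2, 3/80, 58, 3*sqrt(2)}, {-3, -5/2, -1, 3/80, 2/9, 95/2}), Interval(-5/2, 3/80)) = Union({-3}, Interval(-5/2, 3/80))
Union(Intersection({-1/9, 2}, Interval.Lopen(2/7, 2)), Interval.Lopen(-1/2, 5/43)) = Union({2}, Interval.Lopen(-1/2, 5/43))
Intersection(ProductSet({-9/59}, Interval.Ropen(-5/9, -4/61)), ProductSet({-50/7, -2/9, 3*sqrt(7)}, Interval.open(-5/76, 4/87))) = EmptySet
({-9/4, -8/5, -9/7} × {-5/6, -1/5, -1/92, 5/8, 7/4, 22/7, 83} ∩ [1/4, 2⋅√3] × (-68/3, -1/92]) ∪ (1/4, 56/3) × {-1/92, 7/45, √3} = (1/4, 56/3) × {-1/92, 7/45, √3}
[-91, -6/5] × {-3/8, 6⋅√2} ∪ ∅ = [-91, -6/5] × {-3/8, 6⋅√2}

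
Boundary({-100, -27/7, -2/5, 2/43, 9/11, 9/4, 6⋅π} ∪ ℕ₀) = {-100, -27/7, -2/5, 2/43, 9/11, 9/4, 6⋅π} ∪ ℕ₀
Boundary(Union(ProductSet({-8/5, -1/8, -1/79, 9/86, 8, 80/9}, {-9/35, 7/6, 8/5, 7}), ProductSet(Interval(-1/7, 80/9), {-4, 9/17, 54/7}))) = Union(ProductSet({-8/5, -1/8, -1/79, 9/86, 8, 80/9}, {-9/35, 7/6, 8/5, 7}), ProductSet(Interval(-1/7, 80/9), {-4, 9/17, 54/7}))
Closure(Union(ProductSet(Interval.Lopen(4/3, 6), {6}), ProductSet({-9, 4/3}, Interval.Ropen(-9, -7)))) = Union(ProductSet({-9, 4/3}, Interval(-9, -7)), ProductSet(Interval(4/3, 6), {6}))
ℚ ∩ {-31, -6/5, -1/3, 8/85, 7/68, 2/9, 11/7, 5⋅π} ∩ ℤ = {-31}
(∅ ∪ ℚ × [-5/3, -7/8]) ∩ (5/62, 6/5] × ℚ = (ℚ ∩ (5/62, 6/5]) × (ℚ ∩ [-5/3, -7/8])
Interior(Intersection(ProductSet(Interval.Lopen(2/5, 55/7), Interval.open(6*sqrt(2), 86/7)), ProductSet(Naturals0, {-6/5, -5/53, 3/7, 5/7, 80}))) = EmptySet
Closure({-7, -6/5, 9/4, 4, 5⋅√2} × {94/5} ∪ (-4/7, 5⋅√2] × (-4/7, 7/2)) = ({-4/7, 5⋅√2} × [-4/7, 7/2]) ∪ ({-7, -6/5, 9/4, 4, 5⋅√2} × {94/5}) ∪ ([-4/7, 5⋅√2] × {-4/7, 7/2}) ∪ ((-4/7, 5⋅√2] × (-4/7, 7/2))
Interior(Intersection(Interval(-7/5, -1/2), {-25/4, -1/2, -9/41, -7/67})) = EmptySet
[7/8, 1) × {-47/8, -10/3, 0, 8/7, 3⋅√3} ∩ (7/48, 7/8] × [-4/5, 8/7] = {7/8} × {0, 8/7}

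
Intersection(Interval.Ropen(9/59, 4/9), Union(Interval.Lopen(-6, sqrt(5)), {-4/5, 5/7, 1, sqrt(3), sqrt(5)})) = Interval.Ropen(9/59, 4/9)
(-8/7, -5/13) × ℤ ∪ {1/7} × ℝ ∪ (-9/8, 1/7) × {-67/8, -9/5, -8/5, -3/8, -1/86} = ({1/7} × ℝ) ∪ ((-8/7, -5/13) × ℤ) ∪ ((-9/8, 1/7) × {-67/8, -9/5, -8/5, -3/8, -1/86})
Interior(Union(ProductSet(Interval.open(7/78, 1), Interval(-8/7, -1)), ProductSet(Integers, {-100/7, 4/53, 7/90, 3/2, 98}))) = ProductSet(Union(Complement(Interval.open(7/78, 1), Integers), Interval.open(7/78, 1)), Interval.open(-8/7, -1))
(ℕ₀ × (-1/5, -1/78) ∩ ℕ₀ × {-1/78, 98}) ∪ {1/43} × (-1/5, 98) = {1/43} × (-1/5, 98)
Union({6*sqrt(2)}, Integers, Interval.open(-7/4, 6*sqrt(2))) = Union(Integers, Interval.Lopen(-7/4, 6*sqrt(2)))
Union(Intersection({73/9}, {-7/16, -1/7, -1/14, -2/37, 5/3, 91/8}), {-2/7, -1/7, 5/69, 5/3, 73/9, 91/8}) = {-2/7, -1/7, 5/69, 5/3, 73/9, 91/8}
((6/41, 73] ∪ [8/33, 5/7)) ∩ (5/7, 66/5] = (5/7, 66/5]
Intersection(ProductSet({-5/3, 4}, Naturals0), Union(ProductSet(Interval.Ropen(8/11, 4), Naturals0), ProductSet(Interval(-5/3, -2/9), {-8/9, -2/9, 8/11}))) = EmptySet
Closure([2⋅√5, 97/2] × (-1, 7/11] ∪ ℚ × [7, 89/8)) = (ℝ × [7, 89/8]) ∪ ([2⋅√5, 97/2] × [-1, 7/11])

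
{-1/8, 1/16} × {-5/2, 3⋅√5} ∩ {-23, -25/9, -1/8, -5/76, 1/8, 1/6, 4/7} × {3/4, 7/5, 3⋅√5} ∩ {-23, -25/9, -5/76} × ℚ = ∅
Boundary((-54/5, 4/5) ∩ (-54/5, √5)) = {-54/5, 4/5}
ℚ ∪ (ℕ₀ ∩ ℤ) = ℚ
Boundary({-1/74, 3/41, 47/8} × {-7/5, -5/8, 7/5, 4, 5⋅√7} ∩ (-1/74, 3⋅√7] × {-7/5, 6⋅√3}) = {3/41, 47/8} × {-7/5}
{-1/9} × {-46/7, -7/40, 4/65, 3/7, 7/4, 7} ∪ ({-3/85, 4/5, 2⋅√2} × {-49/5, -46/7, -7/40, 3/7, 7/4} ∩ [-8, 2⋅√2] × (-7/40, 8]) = ({-1/9} × {-46/7, -7/40, 4/65, 3/7, 7/4, 7}) ∪ ({-3/85, 4/5, 2⋅√2} × {3/7, 7/4})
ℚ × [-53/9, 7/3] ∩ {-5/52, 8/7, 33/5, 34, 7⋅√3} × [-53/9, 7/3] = {-5/52, 8/7, 33/5, 34} × [-53/9, 7/3]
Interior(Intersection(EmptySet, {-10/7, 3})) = EmptySet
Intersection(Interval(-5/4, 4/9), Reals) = Interval(-5/4, 4/9)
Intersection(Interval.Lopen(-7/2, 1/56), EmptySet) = EmptySet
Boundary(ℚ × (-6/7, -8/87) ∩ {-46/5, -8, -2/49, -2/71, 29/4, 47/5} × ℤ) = ∅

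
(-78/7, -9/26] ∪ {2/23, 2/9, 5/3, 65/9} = (-78/7, -9/26] ∪ {2/23, 2/9, 5/3, 65/9}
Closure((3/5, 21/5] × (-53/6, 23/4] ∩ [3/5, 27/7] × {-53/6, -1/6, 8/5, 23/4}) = [3/5, 27/7] × {-1/6, 8/5, 23/4}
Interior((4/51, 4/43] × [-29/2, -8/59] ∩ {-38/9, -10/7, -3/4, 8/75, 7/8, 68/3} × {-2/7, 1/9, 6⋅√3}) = ∅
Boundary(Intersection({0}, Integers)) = {0}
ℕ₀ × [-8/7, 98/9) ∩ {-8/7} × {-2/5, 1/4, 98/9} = ∅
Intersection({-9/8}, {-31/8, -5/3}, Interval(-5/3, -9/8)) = EmptySet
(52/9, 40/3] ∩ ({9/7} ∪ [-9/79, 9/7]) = ∅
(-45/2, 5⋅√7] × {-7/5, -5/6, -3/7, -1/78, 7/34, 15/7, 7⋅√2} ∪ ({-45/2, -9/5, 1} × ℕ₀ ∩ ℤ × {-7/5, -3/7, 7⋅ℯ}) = (-45/2, 5⋅√7] × {-7/5, -5/6, -3/7, -1/78, 7/34, 15/7, 7⋅√2}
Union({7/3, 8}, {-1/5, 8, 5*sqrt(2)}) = {-1/5, 7/3, 8, 5*sqrt(2)}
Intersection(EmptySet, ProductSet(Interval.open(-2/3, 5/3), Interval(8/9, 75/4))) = EmptySet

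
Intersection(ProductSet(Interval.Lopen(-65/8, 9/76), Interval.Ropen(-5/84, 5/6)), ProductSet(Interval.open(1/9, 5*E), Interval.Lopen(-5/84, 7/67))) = ProductSet(Interval.Lopen(1/9, 9/76), Interval.Lopen(-5/84, 7/67))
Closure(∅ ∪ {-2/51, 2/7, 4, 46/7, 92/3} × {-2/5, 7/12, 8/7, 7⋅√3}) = {-2/51, 2/7, 4, 46/7, 92/3} × {-2/5, 7/12, 8/7, 7⋅√3}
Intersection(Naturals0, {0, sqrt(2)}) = {0}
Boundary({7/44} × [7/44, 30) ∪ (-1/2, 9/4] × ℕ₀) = ([-1/2, 9/4] × ℕ₀) ∪ ({7/44} × [7/44, 30])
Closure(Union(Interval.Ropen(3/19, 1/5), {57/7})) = Union({57/7}, Interval(3/19, 1/5))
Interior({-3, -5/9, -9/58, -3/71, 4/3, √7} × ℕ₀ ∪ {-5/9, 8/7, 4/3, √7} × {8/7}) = ∅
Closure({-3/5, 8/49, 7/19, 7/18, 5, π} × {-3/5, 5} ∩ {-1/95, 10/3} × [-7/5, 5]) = ∅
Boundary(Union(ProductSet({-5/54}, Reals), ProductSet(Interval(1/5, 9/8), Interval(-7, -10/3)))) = Union(ProductSet({-5/54}, Reals), ProductSet({1/5, 9/8}, Interval(-7, -10/3)), ProductSet(Interval(1/5, 9/8), {-7, -10/3}))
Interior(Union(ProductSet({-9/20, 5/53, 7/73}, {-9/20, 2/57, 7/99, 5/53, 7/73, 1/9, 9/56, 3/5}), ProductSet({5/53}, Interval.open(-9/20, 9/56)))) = EmptySet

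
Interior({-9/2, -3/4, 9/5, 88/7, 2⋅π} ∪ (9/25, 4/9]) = (9/25, 4/9)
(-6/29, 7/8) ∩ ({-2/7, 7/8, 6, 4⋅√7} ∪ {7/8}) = ∅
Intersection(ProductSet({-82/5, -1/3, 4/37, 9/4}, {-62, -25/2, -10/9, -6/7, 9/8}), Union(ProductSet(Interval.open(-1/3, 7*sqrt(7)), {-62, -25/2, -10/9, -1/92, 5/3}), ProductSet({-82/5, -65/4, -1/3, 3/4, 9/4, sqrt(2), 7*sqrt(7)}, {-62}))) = Union(ProductSet({4/37, 9/4}, {-62, -25/2, -10/9}), ProductSet({-82/5, -1/3, 9/4}, {-62}))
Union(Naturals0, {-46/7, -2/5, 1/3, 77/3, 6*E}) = Union({-46/7, -2/5, 1/3, 77/3, 6*E}, Naturals0)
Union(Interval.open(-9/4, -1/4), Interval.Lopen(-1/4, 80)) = Union(Interval.open(-9/4, -1/4), Interval.Lopen(-1/4, 80))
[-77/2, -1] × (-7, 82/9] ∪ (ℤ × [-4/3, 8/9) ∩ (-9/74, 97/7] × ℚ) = ([-77/2, -1] × (-7, 82/9]) ∪ ({0, 1, …, 13} × (ℚ ∩ [-4/3, 8/9)))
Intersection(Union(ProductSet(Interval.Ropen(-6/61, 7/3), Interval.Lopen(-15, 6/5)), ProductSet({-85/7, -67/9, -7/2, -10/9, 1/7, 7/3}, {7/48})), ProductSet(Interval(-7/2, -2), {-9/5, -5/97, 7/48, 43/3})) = ProductSet({-7/2}, {7/48})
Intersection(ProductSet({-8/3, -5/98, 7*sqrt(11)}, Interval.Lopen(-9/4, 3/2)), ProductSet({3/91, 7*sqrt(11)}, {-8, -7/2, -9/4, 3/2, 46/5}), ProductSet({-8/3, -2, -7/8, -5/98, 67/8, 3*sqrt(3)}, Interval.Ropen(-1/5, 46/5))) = EmptySet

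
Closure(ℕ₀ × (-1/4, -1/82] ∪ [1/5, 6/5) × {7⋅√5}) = (ℕ₀ × [-1/4, -1/82]) ∪ ([1/5, 6/5] × {7⋅√5})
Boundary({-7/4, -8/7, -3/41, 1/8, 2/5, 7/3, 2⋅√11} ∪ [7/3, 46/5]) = {-7/4, -8/7, -3/41, 1/8, 2/5, 7/3, 46/5}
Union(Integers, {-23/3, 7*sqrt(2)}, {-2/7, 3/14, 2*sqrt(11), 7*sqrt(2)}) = Union({-23/3, -2/7, 3/14, 2*sqrt(11), 7*sqrt(2)}, Integers)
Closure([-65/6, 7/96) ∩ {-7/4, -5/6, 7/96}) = {-7/4, -5/6}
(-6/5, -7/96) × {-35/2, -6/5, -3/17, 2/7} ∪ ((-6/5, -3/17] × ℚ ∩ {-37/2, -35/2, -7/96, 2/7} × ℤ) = (-6/5, -7/96) × {-35/2, -6/5, -3/17, 2/7}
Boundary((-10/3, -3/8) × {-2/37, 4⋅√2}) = [-10/3, -3/8] × {-2/37, 4⋅√2}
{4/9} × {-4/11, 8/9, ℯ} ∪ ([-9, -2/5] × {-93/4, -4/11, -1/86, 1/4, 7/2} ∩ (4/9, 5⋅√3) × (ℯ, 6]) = {4/9} × {-4/11, 8/9, ℯ}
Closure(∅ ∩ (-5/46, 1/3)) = ∅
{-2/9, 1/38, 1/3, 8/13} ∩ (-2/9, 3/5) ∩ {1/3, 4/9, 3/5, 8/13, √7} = {1/3}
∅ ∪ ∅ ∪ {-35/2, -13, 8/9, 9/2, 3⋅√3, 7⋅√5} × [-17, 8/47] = {-35/2, -13, 8/9, 9/2, 3⋅√3, 7⋅√5} × [-17, 8/47]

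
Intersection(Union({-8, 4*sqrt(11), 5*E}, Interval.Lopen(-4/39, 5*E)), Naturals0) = Range(0, 14, 1)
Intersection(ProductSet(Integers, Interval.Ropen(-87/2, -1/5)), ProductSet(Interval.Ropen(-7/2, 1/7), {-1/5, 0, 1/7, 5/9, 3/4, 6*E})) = EmptySet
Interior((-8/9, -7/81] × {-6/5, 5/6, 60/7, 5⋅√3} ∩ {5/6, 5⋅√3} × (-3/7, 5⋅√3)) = ∅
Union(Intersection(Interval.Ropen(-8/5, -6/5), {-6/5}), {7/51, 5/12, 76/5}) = {7/51, 5/12, 76/5}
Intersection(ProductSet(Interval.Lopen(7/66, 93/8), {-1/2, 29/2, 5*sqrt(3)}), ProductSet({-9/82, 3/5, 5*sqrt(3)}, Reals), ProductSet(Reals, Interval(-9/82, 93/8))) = ProductSet({3/5, 5*sqrt(3)}, {5*sqrt(3)})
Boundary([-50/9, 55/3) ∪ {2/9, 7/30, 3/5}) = {-50/9, 55/3}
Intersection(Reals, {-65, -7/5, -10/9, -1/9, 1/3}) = {-65, -7/5, -10/9, -1/9, 1/3}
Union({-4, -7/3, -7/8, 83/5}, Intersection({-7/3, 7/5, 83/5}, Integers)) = {-4, -7/3, -7/8, 83/5}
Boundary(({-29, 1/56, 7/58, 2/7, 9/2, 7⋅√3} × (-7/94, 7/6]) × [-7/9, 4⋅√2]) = ({-29, 1/56, 7/58, 2/7, 9/2, 7⋅√3} × [-7/94, 7/6]) × [-7/9, 4⋅√2]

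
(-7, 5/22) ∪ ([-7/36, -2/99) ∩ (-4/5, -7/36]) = (-7, 5/22)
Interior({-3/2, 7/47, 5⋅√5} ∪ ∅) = ∅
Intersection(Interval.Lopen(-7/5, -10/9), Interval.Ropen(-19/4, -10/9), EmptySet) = EmptySet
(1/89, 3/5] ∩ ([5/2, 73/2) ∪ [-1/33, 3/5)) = (1/89, 3/5)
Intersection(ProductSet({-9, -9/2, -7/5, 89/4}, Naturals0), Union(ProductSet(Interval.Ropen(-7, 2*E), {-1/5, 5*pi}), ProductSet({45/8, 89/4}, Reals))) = ProductSet({89/4}, Naturals0)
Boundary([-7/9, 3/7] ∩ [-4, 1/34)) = {-7/9, 1/34}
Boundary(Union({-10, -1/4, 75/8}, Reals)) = EmptySet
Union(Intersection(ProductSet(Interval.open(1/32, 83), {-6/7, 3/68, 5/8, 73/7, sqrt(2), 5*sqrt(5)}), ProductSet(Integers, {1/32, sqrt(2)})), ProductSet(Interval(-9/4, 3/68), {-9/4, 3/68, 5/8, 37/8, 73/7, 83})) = Union(ProductSet(Interval(-9/4, 3/68), {-9/4, 3/68, 5/8, 37/8, 73/7, 83}), ProductSet(Range(1, 83, 1), {sqrt(2)}))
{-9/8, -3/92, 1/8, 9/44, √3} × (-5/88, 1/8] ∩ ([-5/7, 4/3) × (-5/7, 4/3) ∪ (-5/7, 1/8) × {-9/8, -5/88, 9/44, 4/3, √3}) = {-3/92, 1/8, 9/44} × (-5/88, 1/8]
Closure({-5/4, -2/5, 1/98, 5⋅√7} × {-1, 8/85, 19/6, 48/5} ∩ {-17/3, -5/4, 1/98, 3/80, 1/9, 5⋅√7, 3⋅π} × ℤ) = {-5/4, 1/98, 5⋅√7} × {-1}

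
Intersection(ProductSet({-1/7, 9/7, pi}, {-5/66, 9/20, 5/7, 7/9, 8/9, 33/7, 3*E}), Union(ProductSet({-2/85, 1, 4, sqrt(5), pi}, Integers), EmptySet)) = EmptySet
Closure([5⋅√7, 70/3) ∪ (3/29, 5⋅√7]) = [3/29, 70/3]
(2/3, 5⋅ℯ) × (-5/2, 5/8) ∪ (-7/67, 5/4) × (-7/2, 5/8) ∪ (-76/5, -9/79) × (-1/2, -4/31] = ((-76/5, -9/79) × (-1/2, -4/31]) ∪ ((-7/67, 5/4) × (-7/2, 5/8)) ∪ ((2/3, 5⋅ℯ) × (-5/2, 5/8))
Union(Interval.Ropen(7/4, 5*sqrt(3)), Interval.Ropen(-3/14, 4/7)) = Union(Interval.Ropen(-3/14, 4/7), Interval.Ropen(7/4, 5*sqrt(3)))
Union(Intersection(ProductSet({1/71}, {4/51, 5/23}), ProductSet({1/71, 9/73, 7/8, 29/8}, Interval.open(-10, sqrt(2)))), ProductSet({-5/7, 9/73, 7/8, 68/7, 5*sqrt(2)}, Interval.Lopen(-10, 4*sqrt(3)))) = Union(ProductSet({1/71}, {4/51, 5/23}), ProductSet({-5/7, 9/73, 7/8, 68/7, 5*sqrt(2)}, Interval.Lopen(-10, 4*sqrt(3))))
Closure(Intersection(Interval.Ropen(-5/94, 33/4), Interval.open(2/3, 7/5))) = Interval(2/3, 7/5)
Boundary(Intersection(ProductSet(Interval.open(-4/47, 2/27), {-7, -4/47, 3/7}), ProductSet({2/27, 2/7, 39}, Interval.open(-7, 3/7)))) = EmptySet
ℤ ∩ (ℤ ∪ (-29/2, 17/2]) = ℤ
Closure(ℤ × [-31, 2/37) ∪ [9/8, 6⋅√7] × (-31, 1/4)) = (ℤ × [-31, 2/37)) ∪ ([9/8, 6⋅√7] × [-31, 1/4]) ∪ (ℤ \ (9/8, 6⋅√7) × [-31, 2/37])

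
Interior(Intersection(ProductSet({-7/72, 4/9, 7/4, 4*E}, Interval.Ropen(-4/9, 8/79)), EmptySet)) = EmptySet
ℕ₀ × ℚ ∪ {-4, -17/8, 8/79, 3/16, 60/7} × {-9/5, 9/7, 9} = (ℕ₀ × ℚ) ∪ ({-4, -17/8, 8/79, 3/16, 60/7} × {-9/5, 9/7, 9})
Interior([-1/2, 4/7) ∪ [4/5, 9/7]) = (-1/2, 4/7) ∪ (4/5, 9/7)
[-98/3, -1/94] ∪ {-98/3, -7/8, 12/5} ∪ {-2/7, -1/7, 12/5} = [-98/3, -1/94] ∪ {12/5}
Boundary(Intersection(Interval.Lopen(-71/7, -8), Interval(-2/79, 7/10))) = EmptySet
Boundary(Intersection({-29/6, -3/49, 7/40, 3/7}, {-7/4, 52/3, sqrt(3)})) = EmptySet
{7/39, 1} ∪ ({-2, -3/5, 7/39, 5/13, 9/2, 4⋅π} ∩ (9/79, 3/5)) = {7/39, 5/13, 1}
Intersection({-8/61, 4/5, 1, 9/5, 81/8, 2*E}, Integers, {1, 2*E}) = {1}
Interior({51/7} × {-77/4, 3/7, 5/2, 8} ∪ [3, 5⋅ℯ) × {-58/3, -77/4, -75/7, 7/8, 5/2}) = ∅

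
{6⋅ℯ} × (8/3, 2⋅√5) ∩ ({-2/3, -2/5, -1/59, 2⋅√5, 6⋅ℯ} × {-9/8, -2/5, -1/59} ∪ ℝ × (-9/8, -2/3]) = ∅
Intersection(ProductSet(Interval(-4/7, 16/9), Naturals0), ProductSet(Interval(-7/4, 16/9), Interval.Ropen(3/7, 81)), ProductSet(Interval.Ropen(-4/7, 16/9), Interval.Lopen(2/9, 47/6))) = ProductSet(Interval.Ropen(-4/7, 16/9), Range(1, 8, 1))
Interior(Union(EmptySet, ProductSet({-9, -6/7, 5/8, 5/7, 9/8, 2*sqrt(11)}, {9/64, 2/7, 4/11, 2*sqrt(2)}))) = EmptySet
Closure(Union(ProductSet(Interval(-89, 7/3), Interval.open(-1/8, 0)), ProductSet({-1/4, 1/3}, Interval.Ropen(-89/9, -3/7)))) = Union(ProductSet({-1/4, 1/3}, Interval(-89/9, -3/7)), ProductSet(Interval(-89, 7/3), Interval(-1/8, 0)))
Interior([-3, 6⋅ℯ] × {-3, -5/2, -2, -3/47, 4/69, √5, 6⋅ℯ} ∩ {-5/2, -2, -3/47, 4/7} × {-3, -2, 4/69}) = ∅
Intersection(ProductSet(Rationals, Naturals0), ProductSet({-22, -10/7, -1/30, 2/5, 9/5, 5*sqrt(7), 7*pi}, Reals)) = ProductSet({-22, -10/7, -1/30, 2/5, 9/5}, Naturals0)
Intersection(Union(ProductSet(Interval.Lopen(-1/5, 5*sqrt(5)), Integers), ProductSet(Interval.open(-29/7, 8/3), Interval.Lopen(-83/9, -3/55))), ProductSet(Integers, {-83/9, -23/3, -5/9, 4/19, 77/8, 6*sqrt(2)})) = ProductSet(Range(-4, 3, 1), {-23/3, -5/9})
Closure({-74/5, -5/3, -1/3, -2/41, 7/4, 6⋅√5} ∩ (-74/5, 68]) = {-5/3, -1/3, -2/41, 7/4, 6⋅√5}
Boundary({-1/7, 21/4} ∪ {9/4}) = {-1/7, 9/4, 21/4}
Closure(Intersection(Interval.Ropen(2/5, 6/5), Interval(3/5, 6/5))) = Interval(3/5, 6/5)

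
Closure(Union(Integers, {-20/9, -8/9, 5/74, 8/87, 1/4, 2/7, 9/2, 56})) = Union({-20/9, -8/9, 5/74, 8/87, 1/4, 2/7, 9/2}, Integers)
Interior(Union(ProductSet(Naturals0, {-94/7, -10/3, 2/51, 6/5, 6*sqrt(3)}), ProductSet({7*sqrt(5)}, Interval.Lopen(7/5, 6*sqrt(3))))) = EmptySet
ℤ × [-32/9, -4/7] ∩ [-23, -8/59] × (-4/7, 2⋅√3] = ∅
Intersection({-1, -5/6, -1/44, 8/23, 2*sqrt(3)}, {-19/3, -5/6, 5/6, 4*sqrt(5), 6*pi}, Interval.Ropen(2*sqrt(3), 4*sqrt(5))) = EmptySet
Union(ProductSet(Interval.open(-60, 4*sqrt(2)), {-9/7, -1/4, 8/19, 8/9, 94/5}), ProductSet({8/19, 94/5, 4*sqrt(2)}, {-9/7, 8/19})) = Union(ProductSet({8/19, 94/5, 4*sqrt(2)}, {-9/7, 8/19}), ProductSet(Interval.open(-60, 4*sqrt(2)), {-9/7, -1/4, 8/19, 8/9, 94/5}))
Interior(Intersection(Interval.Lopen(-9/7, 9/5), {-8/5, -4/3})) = EmptySet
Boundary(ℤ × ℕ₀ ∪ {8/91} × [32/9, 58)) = (ℤ × ℕ₀) ∪ ({8/91} × [32/9, 58])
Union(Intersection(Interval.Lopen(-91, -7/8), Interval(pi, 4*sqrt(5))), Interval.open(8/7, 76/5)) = Interval.open(8/7, 76/5)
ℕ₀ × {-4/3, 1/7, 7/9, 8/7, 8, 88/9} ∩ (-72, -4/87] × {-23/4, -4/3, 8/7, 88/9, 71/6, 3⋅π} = ∅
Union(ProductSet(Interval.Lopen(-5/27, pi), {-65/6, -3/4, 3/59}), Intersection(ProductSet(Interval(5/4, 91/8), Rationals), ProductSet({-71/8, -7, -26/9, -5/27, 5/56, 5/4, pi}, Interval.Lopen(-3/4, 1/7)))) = Union(ProductSet({5/4, pi}, Intersection(Interval.Lopen(-3/4, 1/7), Rationals)), ProductSet(Interval.Lopen(-5/27, pi), {-65/6, -3/4, 3/59}))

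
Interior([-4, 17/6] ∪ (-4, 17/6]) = (-4, 17/6)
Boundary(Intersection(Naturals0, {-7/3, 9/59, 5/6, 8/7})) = EmptySet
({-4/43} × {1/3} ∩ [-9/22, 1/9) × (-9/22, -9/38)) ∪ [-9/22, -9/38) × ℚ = [-9/22, -9/38) × ℚ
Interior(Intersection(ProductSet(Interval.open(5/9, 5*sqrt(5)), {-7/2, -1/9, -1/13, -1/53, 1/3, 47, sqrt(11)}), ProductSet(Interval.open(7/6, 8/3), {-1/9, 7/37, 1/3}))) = EmptySet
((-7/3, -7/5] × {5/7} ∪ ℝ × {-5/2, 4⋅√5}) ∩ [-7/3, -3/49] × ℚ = ((-7/3, -7/5] × {5/7}) ∪ ([-7/3, -3/49] × {-5/2})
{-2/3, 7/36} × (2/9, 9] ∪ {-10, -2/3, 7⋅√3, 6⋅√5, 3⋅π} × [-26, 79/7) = ({-2/3, 7/36} × (2/9, 9]) ∪ ({-10, -2/3, 7⋅√3, 6⋅√5, 3⋅π} × [-26, 79/7))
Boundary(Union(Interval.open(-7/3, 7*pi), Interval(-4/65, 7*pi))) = {-7/3, 7*pi}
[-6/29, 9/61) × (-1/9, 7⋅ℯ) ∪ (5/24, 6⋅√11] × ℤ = ((5/24, 6⋅√11] × ℤ) ∪ ([-6/29, 9/61) × (-1/9, 7⋅ℯ))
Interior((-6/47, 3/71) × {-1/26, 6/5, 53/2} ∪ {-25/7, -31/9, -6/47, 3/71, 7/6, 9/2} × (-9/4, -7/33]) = ∅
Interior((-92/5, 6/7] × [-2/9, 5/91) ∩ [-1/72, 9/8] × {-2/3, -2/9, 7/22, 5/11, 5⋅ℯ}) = ∅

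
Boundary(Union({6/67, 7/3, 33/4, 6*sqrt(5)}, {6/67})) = {6/67, 7/3, 33/4, 6*sqrt(5)}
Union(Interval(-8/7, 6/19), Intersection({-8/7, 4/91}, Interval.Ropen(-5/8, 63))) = Interval(-8/7, 6/19)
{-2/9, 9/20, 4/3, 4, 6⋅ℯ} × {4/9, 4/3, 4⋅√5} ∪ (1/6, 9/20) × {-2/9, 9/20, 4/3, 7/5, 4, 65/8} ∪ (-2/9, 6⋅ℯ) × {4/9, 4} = ((-2/9, 6⋅ℯ) × {4/9, 4}) ∪ ((1/6, 9/20) × {-2/9, 9/20, 4/3, 7/5, 4, 65/8}) ∪ ({-2/9, 9/20, 4/3, 4, 6⋅ℯ} × {4/9, 4/3, 4⋅√5})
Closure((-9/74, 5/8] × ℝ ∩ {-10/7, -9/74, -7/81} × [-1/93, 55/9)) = {-7/81} × [-1/93, 55/9]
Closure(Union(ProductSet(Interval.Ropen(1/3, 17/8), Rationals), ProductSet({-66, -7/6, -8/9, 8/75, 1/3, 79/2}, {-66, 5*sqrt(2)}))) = Union(ProductSet({-66, -7/6, -8/9, 8/75, 1/3, 79/2}, {-66, 5*sqrt(2)}), ProductSet(Interval(1/3, 17/8), Reals))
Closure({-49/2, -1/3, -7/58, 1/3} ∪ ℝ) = ℝ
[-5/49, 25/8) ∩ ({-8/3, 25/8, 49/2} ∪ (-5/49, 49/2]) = (-5/49, 25/8)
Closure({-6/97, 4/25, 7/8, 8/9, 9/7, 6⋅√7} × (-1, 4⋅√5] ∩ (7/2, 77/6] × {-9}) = ∅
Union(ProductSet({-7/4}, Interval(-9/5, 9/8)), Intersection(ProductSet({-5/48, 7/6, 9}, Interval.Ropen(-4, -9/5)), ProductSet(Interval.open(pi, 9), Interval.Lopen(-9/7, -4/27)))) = ProductSet({-7/4}, Interval(-9/5, 9/8))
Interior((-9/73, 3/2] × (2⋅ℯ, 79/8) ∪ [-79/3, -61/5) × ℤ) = (-9/73, 3/2) × ((2⋅ℯ, 79/8) ∪ ((2⋅ℯ, 79/8) \ ℤ))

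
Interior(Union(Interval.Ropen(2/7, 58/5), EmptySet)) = Interval.open(2/7, 58/5)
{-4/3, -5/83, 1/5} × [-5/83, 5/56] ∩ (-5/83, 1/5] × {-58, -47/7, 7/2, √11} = ∅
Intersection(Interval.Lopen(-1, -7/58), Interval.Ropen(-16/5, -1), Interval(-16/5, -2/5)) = EmptySet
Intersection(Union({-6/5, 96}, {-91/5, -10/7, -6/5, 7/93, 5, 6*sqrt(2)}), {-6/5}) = {-6/5}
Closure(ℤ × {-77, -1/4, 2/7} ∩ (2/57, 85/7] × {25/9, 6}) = ∅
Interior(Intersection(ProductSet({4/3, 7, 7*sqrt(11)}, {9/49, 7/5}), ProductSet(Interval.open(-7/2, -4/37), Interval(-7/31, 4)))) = EmptySet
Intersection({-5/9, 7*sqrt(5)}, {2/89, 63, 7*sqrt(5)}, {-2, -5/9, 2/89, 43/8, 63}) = EmptySet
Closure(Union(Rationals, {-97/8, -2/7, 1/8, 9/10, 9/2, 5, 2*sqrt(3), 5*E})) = Reals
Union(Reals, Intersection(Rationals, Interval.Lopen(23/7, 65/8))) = Union(Intersection(Interval.Lopen(23/7, 65/8), Rationals), Reals)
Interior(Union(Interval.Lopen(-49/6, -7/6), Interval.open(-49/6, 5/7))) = Interval.open(-49/6, 5/7)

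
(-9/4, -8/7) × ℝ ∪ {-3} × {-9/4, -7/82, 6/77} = ({-3} × {-9/4, -7/82, 6/77}) ∪ ((-9/4, -8/7) × ℝ)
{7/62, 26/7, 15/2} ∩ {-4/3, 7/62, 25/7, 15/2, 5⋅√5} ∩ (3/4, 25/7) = ∅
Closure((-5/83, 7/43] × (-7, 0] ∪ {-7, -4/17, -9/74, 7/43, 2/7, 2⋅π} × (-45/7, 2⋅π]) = ({-5/83, 7/43} × [-7, 0]) ∪ ([-5/83, 7/43] × {-7, 0}) ∪ ((-5/83, 7/43] × (-7, 0]) ∪ ({-7, -4/17, -9/74, 7/43, 2/7, 2⋅π} × [-45/7, 2⋅π])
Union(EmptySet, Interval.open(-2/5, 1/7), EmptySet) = Interval.open(-2/5, 1/7)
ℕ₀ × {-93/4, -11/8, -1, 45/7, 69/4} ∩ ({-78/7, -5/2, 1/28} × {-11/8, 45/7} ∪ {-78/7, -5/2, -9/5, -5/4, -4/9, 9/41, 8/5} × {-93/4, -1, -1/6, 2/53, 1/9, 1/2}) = ∅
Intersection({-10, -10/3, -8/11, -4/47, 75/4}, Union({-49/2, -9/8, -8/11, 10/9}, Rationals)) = {-10, -10/3, -8/11, -4/47, 75/4}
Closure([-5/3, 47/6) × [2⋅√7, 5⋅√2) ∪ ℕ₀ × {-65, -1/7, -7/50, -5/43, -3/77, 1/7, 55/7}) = (ℕ₀ × {-65, -1/7, -7/50, -5/43, -3/77, 1/7, 55/7}) ∪ ({-5/3, 47/6} × [2⋅√7, 5⋅√2]) ∪ ([-5/3, 47/6] × {5⋅√2, 2⋅√7}) ∪ ([-5/3, 47/6) × [2⋅√7, 5⋅√2))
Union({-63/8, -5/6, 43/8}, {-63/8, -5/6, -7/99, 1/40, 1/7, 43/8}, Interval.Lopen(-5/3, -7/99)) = Union({-63/8, 1/40, 1/7, 43/8}, Interval.Lopen(-5/3, -7/99))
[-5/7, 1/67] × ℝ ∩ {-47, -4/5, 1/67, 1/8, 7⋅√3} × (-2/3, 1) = {1/67} × (-2/3, 1)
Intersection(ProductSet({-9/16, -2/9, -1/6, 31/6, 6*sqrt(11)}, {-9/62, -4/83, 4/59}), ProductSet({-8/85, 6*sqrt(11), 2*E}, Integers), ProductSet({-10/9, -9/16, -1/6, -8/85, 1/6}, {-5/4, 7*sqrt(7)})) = EmptySet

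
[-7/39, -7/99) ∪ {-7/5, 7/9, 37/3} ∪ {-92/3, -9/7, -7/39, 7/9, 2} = {-92/3, -7/5, -9/7, 7/9, 2, 37/3} ∪ [-7/39, -7/99)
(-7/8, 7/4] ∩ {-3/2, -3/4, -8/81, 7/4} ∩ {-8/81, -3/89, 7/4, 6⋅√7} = {-8/81, 7/4}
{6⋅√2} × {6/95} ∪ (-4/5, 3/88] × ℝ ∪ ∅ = ((-4/5, 3/88] × ℝ) ∪ ({6⋅√2} × {6/95})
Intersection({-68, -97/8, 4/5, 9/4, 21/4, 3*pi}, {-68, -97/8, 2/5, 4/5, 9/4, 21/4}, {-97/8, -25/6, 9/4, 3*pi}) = {-97/8, 9/4}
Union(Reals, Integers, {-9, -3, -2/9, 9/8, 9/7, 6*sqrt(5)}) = Reals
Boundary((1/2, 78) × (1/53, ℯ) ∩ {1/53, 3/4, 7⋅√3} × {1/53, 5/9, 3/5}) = {3/4, 7⋅√3} × {5/9, 3/5}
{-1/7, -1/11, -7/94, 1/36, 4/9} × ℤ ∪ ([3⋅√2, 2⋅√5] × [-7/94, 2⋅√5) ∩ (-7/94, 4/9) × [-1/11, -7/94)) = {-1/7, -1/11, -7/94, 1/36, 4/9} × ℤ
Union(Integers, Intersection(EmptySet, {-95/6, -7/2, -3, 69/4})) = Integers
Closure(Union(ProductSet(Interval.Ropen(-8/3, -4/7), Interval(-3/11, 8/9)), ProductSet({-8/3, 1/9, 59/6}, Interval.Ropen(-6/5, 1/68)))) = Union(ProductSet({-8/3, 1/9, 59/6}, Interval(-6/5, 1/68)), ProductSet(Interval(-8/3, -4/7), Interval(-3/11, 8/9)))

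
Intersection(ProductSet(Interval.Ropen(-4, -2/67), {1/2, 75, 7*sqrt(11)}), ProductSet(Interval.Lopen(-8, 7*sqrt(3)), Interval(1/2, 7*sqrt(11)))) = ProductSet(Interval.Ropen(-4, -2/67), {1/2, 7*sqrt(11)})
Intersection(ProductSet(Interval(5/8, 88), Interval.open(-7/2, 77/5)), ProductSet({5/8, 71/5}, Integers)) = ProductSet({5/8, 71/5}, Range(-3, 16, 1))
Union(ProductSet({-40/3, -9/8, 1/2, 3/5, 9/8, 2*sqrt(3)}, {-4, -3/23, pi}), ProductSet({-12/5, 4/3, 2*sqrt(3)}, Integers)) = Union(ProductSet({-12/5, 4/3, 2*sqrt(3)}, Integers), ProductSet({-40/3, -9/8, 1/2, 3/5, 9/8, 2*sqrt(3)}, {-4, -3/23, pi}))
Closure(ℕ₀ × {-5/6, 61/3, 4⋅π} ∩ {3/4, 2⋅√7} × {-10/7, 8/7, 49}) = ∅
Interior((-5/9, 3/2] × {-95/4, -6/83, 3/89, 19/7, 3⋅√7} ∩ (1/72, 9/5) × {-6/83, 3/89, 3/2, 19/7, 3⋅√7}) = ∅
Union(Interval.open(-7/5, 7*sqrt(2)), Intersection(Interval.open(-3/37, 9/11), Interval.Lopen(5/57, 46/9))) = Interval.open(-7/5, 7*sqrt(2))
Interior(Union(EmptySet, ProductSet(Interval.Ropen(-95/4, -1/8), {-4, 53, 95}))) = EmptySet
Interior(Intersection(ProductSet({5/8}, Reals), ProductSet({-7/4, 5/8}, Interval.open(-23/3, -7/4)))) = EmptySet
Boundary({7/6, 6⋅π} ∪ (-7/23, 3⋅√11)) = {-7/23, 3⋅√11, 6⋅π}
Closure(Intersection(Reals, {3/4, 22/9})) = {3/4, 22/9}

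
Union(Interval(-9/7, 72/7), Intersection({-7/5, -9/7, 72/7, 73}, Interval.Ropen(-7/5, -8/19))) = Union({-7/5}, Interval(-9/7, 72/7))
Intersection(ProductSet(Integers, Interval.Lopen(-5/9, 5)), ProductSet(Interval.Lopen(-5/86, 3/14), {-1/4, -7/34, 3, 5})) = ProductSet(Range(0, 1, 1), {-1/4, -7/34, 3, 5})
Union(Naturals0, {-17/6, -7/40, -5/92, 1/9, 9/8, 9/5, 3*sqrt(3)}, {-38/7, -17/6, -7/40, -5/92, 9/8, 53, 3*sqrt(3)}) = Union({-38/7, -17/6, -7/40, -5/92, 1/9, 9/8, 9/5, 3*sqrt(3)}, Naturals0)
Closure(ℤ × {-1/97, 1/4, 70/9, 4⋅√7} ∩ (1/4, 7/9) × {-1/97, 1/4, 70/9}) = ∅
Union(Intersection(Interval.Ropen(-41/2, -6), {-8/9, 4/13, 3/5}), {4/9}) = {4/9}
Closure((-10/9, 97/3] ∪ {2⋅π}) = [-10/9, 97/3]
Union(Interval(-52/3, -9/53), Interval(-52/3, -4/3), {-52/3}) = Interval(-52/3, -9/53)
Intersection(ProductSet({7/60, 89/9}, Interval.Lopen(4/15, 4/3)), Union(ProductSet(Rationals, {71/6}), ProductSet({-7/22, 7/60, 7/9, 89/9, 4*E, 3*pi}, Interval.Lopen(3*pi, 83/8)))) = EmptySet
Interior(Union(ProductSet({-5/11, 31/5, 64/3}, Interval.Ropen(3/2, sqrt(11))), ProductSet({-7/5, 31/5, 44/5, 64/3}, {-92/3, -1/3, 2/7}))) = EmptySet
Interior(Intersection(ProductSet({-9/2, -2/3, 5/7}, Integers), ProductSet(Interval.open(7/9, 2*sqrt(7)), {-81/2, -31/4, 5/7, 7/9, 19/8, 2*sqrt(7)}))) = EmptySet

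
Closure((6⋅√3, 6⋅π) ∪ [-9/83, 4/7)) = [-9/83, 4/7] ∪ [6⋅√3, 6⋅π]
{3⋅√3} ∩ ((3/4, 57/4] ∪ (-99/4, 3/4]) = {3⋅√3}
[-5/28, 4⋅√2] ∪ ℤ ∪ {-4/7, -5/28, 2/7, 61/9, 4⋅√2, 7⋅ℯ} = ℤ ∪ {-4/7, 61/9, 7⋅ℯ} ∪ [-5/28, 4⋅√2]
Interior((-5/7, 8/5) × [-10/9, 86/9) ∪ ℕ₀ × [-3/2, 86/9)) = (({0, 1} \ ℕ₀ \ (-5/7, 8/5)) ∪ ((-5/7, 8/5) \ ℕ₀ \ (-5/7, 8/5)) ∪ (ℕ₀ \ ({-5/7, 8/5} ∪ (ℕ₀ \ (-5/7, 8/5)))) ∪ ((-5/7, 8/5) \ (ℕ₀ ∪ (ℕ₀ \ (-5/7, 8/5)))) ∪ (ℕ₀ \ ([-5/7, 8/5] ∪ (ℕ₀ \ (-5/7, 8/5)))) ∪ ({0, 1} \ ({-5/7, 8/5} ∪ (ℕ₀ \ (-5/7, 8/5))))) × (-10/9, 86/9)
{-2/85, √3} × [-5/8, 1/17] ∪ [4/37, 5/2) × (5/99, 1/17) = ({-2/85, √3} × [-5/8, 1/17]) ∪ ([4/37, 5/2) × (5/99, 1/17))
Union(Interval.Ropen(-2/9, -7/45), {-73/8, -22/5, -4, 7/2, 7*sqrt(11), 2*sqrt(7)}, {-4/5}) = Union({-73/8, -22/5, -4, -4/5, 7/2, 7*sqrt(11), 2*sqrt(7)}, Interval.Ropen(-2/9, -7/45))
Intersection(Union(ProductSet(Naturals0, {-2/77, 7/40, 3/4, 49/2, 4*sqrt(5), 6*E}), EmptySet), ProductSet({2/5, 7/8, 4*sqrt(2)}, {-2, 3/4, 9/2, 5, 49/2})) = EmptySet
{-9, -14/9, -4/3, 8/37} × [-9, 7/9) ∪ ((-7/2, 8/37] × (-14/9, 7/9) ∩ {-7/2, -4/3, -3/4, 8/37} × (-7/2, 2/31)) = ({-4/3, -3/4, 8/37} × (-14/9, 2/31)) ∪ ({-9, -14/9, -4/3, 8/37} × [-9, 7/9))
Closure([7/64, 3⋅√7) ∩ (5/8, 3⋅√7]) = [5/8, 3⋅√7]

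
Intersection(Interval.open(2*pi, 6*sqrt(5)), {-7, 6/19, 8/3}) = EmptySet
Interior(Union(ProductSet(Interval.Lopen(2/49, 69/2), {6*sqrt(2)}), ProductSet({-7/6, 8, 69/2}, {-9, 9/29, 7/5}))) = EmptySet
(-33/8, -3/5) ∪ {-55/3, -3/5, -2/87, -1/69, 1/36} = {-55/3, -2/87, -1/69, 1/36} ∪ (-33/8, -3/5]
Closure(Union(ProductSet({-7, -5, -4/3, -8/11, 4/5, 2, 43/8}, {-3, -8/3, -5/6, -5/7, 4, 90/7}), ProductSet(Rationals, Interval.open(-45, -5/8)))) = Union(ProductSet({-7, -5, -4/3, -8/11, 4/5, 2, 43/8}, {-3, -8/3, -5/6, -5/7, 4, 90/7}), ProductSet(Reals, Interval(-45, -5/8)))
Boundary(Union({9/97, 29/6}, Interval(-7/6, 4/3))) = {-7/6, 4/3, 29/6}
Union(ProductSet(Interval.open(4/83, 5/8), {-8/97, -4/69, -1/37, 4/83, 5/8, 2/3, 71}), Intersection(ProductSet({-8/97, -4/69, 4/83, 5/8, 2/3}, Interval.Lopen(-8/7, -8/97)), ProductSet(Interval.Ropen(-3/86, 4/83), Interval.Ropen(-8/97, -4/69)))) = ProductSet(Interval.open(4/83, 5/8), {-8/97, -4/69, -1/37, 4/83, 5/8, 2/3, 71})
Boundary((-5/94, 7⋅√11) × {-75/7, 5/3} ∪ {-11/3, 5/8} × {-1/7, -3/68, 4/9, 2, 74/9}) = ({-11/3, 5/8} × {-1/7, -3/68, 4/9, 2, 74/9}) ∪ ([-5/94, 7⋅√11] × {-75/7, 5/3})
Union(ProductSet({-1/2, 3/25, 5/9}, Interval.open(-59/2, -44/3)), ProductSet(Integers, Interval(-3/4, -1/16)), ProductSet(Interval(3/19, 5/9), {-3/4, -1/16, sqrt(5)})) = Union(ProductSet({-1/2, 3/25, 5/9}, Interval.open(-59/2, -44/3)), ProductSet(Integers, Interval(-3/4, -1/16)), ProductSet(Interval(3/19, 5/9), {-3/4, -1/16, sqrt(5)}))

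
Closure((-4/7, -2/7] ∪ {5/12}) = [-4/7, -2/7] ∪ {5/12}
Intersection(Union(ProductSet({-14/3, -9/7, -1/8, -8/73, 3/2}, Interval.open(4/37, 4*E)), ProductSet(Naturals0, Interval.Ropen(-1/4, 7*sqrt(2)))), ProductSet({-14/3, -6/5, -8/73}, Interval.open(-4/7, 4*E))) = ProductSet({-14/3, -8/73}, Interval.open(4/37, 4*E))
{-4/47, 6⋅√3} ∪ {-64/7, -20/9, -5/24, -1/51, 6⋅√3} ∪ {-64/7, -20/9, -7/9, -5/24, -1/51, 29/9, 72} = {-64/7, -20/9, -7/9, -5/24, -4/47, -1/51, 29/9, 72, 6⋅√3}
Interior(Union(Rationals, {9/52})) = EmptySet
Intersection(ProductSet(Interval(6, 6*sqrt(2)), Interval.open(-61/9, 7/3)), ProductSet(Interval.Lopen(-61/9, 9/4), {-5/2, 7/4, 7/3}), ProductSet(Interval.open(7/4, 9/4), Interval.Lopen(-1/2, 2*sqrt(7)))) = EmptySet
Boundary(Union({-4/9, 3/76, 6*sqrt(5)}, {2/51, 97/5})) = {-4/9, 2/51, 3/76, 97/5, 6*sqrt(5)}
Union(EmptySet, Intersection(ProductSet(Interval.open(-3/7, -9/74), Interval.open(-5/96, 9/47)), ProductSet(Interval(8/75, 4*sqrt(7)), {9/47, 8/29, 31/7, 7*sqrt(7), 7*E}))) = EmptySet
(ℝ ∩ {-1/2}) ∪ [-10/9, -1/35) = [-10/9, -1/35)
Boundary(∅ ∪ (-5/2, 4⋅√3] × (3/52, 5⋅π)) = ({-5/2, 4⋅√3} × [3/52, 5⋅π]) ∪ ([-5/2, 4⋅√3] × {3/52, 5⋅π})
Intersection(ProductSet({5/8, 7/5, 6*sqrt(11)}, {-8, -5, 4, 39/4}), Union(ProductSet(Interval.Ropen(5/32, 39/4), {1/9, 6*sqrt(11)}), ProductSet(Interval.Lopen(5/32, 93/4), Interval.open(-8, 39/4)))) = ProductSet({5/8, 7/5, 6*sqrt(11)}, {-5, 4})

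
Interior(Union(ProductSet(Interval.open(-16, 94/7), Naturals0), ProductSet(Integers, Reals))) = EmptySet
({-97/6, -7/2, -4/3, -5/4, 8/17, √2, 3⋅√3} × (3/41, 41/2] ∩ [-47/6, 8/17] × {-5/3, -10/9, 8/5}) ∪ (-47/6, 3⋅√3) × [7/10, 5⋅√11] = (-47/6, 3⋅√3) × [7/10, 5⋅√11]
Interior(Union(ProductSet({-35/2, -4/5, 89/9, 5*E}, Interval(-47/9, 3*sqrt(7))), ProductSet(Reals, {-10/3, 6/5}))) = EmptySet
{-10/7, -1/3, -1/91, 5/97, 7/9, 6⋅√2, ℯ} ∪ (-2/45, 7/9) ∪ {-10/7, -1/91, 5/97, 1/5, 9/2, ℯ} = {-10/7, -1/3, 9/2, 6⋅√2, ℯ} ∪ (-2/45, 7/9]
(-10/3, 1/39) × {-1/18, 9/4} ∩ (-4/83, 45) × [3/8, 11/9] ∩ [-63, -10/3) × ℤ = ∅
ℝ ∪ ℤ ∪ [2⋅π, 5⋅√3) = (-∞, ∞)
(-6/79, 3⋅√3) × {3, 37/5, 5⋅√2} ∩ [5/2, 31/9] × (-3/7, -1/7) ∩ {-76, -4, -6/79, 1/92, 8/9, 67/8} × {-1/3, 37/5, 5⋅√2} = ∅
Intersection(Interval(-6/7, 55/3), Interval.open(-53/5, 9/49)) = Interval.Ropen(-6/7, 9/49)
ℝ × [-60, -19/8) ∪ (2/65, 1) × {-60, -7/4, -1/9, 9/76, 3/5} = (ℝ × [-60, -19/8)) ∪ ((2/65, 1) × {-60, -7/4, -1/9, 9/76, 3/5})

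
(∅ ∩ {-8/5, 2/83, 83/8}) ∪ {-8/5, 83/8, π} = {-8/5, 83/8, π}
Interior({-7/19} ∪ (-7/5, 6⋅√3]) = (-7/5, 6⋅√3)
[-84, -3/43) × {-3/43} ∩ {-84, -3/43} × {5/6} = ∅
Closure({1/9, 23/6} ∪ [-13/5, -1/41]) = [-13/5, -1/41] ∪ {1/9, 23/6}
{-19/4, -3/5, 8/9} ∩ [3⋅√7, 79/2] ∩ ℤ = ∅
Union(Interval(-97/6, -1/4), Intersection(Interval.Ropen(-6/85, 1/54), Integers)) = Union(Interval(-97/6, -1/4), Range(0, 1, 1))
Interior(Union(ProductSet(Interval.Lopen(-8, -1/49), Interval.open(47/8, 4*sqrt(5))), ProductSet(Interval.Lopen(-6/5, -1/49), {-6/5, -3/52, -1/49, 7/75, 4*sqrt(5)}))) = ProductSet(Interval.open(-8, -1/49), Interval.open(47/8, 4*sqrt(5)))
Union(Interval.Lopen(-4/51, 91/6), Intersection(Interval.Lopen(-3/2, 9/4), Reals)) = Interval.Lopen(-3/2, 91/6)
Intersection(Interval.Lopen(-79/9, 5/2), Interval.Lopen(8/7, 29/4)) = Interval.Lopen(8/7, 5/2)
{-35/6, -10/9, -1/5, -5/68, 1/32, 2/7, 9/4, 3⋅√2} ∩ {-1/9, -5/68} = {-5/68}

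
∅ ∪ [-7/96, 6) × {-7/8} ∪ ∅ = [-7/96, 6) × {-7/8}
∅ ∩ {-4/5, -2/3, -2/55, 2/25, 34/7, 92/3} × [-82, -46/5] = ∅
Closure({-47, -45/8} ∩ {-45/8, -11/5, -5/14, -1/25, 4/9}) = {-45/8}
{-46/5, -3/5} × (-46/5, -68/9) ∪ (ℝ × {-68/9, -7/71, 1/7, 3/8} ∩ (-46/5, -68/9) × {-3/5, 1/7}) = ((-46/5, -68/9) × {1/7}) ∪ ({-46/5, -3/5} × (-46/5, -68/9))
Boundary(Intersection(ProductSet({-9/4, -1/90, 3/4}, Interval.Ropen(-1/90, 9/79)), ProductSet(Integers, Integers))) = EmptySet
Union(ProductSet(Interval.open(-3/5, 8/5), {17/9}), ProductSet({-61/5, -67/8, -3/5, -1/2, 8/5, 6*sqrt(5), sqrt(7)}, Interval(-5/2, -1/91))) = Union(ProductSet({-61/5, -67/8, -3/5, -1/2, 8/5, 6*sqrt(5), sqrt(7)}, Interval(-5/2, -1/91)), ProductSet(Interval.open(-3/5, 8/5), {17/9}))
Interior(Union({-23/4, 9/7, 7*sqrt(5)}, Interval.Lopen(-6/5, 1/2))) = Interval.open(-6/5, 1/2)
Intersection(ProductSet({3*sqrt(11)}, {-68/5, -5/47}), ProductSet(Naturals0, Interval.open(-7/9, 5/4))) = EmptySet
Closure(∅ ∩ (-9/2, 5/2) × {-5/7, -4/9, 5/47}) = ∅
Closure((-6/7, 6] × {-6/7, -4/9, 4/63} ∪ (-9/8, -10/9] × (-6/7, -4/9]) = ({-9/8, -10/9} × [-6/7, -4/9]) ∪ ([-9/8, -10/9] × {-6/7, -4/9}) ∪ ([-6/7, 6] × {-6/7, -4/9, 4/63}) ∪ ((-9/8, -10/9] × (-6/7, -4/9])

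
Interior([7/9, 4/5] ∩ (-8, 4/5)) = (7/9, 4/5)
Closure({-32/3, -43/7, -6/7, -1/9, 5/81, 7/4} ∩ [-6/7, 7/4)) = {-6/7, -1/9, 5/81}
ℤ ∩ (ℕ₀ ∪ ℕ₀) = ℕ₀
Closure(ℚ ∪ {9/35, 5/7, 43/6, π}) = ℝ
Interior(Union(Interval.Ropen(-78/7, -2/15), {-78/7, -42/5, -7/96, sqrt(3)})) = Interval.open(-78/7, -2/15)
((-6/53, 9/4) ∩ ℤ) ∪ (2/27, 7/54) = {0, 1, 2} ∪ (2/27, 7/54)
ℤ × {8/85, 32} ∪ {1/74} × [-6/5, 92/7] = (ℤ × {8/85, 32}) ∪ ({1/74} × [-6/5, 92/7])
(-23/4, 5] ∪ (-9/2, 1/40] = (-23/4, 5]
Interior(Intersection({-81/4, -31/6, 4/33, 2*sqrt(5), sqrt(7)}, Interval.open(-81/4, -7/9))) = EmptySet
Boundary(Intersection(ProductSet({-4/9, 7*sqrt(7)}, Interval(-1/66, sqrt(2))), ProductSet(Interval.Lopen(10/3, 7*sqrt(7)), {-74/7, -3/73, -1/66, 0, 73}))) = ProductSet({7*sqrt(7)}, {-1/66, 0})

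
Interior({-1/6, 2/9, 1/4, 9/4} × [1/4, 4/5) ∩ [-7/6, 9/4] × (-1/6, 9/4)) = ∅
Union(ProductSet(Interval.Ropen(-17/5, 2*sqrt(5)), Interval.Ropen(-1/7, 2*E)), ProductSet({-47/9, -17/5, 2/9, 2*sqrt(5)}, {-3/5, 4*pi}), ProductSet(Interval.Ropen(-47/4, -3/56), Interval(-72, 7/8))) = Union(ProductSet({-47/9, -17/5, 2/9, 2*sqrt(5)}, {-3/5, 4*pi}), ProductSet(Interval.Ropen(-47/4, -3/56), Interval(-72, 7/8)), ProductSet(Interval.Ropen(-17/5, 2*sqrt(5)), Interval.Ropen(-1/7, 2*E)))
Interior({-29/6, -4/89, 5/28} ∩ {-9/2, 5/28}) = ∅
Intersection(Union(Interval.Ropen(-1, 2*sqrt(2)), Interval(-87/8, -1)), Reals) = Interval.Ropen(-87/8, 2*sqrt(2))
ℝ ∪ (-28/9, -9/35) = (-∞, ∞)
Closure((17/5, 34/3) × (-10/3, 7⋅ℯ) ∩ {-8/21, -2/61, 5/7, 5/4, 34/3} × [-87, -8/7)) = ∅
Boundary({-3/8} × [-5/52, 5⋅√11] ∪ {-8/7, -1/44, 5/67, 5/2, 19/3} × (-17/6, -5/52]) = ({-3/8} × [-5/52, 5⋅√11]) ∪ ({-8/7, -1/44, 5/67, 5/2, 19/3} × [-17/6, -5/52])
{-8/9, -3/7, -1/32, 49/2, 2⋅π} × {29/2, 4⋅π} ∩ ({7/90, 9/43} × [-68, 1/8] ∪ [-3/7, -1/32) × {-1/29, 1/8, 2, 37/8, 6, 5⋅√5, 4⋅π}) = {-3/7} × {4⋅π}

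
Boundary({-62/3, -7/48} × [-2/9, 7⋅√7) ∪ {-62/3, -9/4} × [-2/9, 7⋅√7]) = {-62/3, -9/4, -7/48} × [-2/9, 7⋅√7]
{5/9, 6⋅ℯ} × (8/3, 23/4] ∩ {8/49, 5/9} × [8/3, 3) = {5/9} × (8/3, 3)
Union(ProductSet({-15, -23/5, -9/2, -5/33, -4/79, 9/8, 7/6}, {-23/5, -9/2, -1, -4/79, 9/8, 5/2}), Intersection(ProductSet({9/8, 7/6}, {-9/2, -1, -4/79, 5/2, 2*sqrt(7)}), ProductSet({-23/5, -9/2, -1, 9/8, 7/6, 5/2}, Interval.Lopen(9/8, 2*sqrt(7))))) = Union(ProductSet({9/8, 7/6}, {5/2, 2*sqrt(7)}), ProductSet({-15, -23/5, -9/2, -5/33, -4/79, 9/8, 7/6}, {-23/5, -9/2, -1, -4/79, 9/8, 5/2}))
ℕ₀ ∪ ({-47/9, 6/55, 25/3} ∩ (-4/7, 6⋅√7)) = ℕ₀ ∪ {6/55, 25/3}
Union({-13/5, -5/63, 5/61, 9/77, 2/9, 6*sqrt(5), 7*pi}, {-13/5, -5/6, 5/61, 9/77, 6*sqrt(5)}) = {-13/5, -5/6, -5/63, 5/61, 9/77, 2/9, 6*sqrt(5), 7*pi}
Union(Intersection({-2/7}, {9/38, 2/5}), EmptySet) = EmptySet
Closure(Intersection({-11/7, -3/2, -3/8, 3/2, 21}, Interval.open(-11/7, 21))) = {-3/2, -3/8, 3/2}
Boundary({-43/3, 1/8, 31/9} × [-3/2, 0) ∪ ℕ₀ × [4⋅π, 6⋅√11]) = ({-43/3, 1/8, 31/9} × [-3/2, 0]) ∪ (ℕ₀ × [4⋅π, 6⋅√11])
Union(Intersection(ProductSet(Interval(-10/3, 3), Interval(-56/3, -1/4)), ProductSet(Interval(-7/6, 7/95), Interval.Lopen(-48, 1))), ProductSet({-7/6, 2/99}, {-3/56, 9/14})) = Union(ProductSet({-7/6, 2/99}, {-3/56, 9/14}), ProductSet(Interval(-7/6, 7/95), Interval(-56/3, -1/4)))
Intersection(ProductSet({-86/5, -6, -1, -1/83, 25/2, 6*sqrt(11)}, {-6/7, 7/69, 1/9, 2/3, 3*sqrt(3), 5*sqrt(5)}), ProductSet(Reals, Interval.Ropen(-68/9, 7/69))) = ProductSet({-86/5, -6, -1, -1/83, 25/2, 6*sqrt(11)}, {-6/7})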